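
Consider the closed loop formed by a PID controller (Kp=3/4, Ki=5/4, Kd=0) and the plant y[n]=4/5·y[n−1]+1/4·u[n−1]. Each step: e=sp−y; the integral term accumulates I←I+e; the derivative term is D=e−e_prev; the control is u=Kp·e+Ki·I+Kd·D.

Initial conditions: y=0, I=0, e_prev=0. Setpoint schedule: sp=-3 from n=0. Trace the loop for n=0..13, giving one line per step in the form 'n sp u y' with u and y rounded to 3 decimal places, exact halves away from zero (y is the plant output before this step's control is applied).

(exact arithmetic carried between steps; '≈' marks a value shown rounded to 6 d.p. or computed from one; I and e_prev carry over from the previous line; the table rounds u and y to 3 d.p., halves away from zero)
n=0: y=0, sp=-3, e=sp−y=-3; I=-3, D=e−e_prev=-3; u=3/4·(-3)+5/4·(-3)+0·(-3)=-6; next y=4/5·0+1/4·(-6)=-1.5
n=1: y=-1.5, sp=-3, e=sp−y=-1.5; I=-4.5, D=e−e_prev=1.5; u=3/4·(-1.5)+5/4·(-4.5)+0·1.5=-6.75; next y=4/5·(-1.5)+1/4·(-6.75)=-2.8875
n=2: y=-2.8875, sp=-3, e=sp−y=-0.1125; I=-4.6125, D=e−e_prev=1.3875; u=3/4·(-0.1125)+5/4·(-4.6125)+0·1.3875=-5.85; next y=4/5·(-2.8875)+1/4·(-5.85)=-3.7725
n=3: y=-3.7725, sp=-3, e=sp−y=0.7725; I=-3.84, D=e−e_prev=0.885; u=3/4·0.7725+5/4·(-3.84)+0·0.885=-4.220625; next y=4/5·(-3.7725)+1/4·(-4.220625)≈-4.073156
n=4: y≈-4.073156, sp=-3, e=sp−y≈1.073156; I≈-2.766844, D=e−e_prev≈0.300656; u=3/4·1.073156+5/4·(-2.766844)+0·0.300656≈-2.653688; next y=4/5·(-4.073156)+1/4·(-2.653688)≈-3.921947
n=5: y≈-3.921947, sp=-3, e=sp−y≈0.921947; I≈-1.844897, D=e−e_prev≈-0.151209; u=3/4·0.921947+5/4·(-1.844897)+0·(-0.151209)≈-1.614661; next y=4/5·(-3.921947)+1/4·(-1.614661)≈-3.541223
n=6: y≈-3.541223, sp=-3, e=sp−y≈0.541223; I≈-1.303674, D=e−e_prev≈-0.380724; u=3/4·0.541223+5/4·(-1.303674)+0·(-0.380724)≈-1.223676; next y=4/5·(-3.541223)+1/4·(-1.223676)≈-3.138897
n=7: y≈-3.138897, sp=-3, e=sp−y≈0.138897; I≈-1.164777, D=e−e_prev≈-0.402326; u=3/4·0.138897+5/4·(-1.164777)+0·(-0.402326)≈-1.351798; next y=4/5·(-3.138897)+1/4·(-1.351798)≈-2.849067
n=8: y≈-2.849067, sp=-3, e=sp−y≈-0.150933; I≈-1.315710, D=e−e_prev≈-0.289830; u=3/4·(-0.150933)+5/4·(-1.315710)+0·(-0.289830)≈-1.757837; next y=4/5·(-2.849067)+1/4·(-1.757837)≈-2.718713
n=9: y≈-2.718713, sp=-3, e=sp−y≈-0.281287; I≈-1.596997, D=e−e_prev≈-0.130354; u=3/4·(-0.281287)+5/4·(-1.596997)+0·(-0.130354)≈-2.207211; next y=4/5·(-2.718713)+1/4·(-2.207211)≈-2.726773
n=10: y≈-2.726773, sp=-3, e=sp−y≈-0.273227; I≈-1.870224, D=e−e_prev≈0.008060; u=3/4·(-0.273227)+5/4·(-1.870224)+0·0.008060≈-2.542700; next y=4/5·(-2.726773)+1/4·(-2.542700)≈-2.817093
n=11: y≈-2.817093, sp=-3, e=sp−y≈-0.182907; I≈-2.053130, D=e−e_prev≈0.090320; u=3/4·(-0.182907)+5/4·(-2.053130)+0·0.090320≈-2.703593; next y=4/5·(-2.817093)+1/4·(-2.703593)≈-2.929573
n=12: y≈-2.929573, sp=-3, e=sp−y≈-0.070427; I≈-2.123557, D=e−e_prev≈0.112479; u=3/4·(-0.070427)+5/4·(-2.123557)+0·0.112479≈-2.707267; next y=4/5·(-2.929573)+1/4·(-2.707267)≈-3.020475
n=13: y≈-3.020475, sp=-3, e=sp−y≈0.020475; I≈-2.103082, D=e−e_prev≈0.090902; u=3/4·0.020475+5/4·(-2.103082)+0·0.090902≈-2.613496; next y=4/5·(-3.020475)+1/4·(-2.613496)≈-3.069754

0 -3 -6.000 0.000
1 -3 -6.750 -1.500
2 -3 -5.850 -2.888
3 -3 -4.221 -3.773
4 -3 -2.654 -4.073
5 -3 -1.615 -3.922
6 -3 -1.224 -3.541
7 -3 -1.352 -3.139
8 -3 -1.758 -2.849
9 -3 -2.207 -2.719
10 -3 -2.543 -2.727
11 -3 -2.704 -2.817
12 -3 -2.707 -2.930
13 -3 -2.613 -3.020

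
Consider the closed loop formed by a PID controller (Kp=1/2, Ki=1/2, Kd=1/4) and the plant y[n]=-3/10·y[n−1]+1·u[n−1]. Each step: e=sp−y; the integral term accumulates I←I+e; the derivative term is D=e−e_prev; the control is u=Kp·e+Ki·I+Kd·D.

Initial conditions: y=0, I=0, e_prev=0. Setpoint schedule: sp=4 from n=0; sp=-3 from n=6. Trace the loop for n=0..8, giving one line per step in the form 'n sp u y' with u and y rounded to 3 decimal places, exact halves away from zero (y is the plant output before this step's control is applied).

0 4 5.000 0.000
1 4 -0.250 5.000
2 4 8.938 -1.750
3 4 -3.891 9.463
4 4 16.421 -6.729
5 4 -13.724 18.440
6 -3 23.718 -19.256
7 -3 -36.766 29.495
8 -3 53.061 -45.615

(exact arithmetic carried between steps; '≈' marks a value shown rounded to 6 d.p. or computed from one; I and e_prev carry over from the previous line; the table rounds u and y to 3 d.p., halves away from zero)
n=0: y=0, sp=4, e=sp−y=4; I=4, D=e−e_prev=4; u=1/2·4+1/2·4+1/4·4=5; next y=-3/10·0+1·5=5
n=1: y=5, sp=4, e=sp−y=-1; I=3, D=e−e_prev=-5; u=1/2·(-1)+1/2·3+1/4·(-5)=-0.25; next y=-3/10·5+1·(-0.25)=-1.75
n=2: y=-1.75, sp=4, e=sp−y=5.75; I=8.75, D=e−e_prev=6.75; u=1/2·5.75+1/2·8.75+1/4·6.75=8.9375; next y=-3/10·(-1.75)+1·8.9375=9.4625
n=3: y=9.4625, sp=4, e=sp−y=-5.4625; I=3.2875, D=e−e_prev=-11.2125; u=1/2·(-5.4625)+1/2·3.2875+1/4·(-11.2125)=-3.890625; next y=-3/10·9.4625+1·(-3.890625)=-6.729375
n=4: y=-6.729375, sp=4, e=sp−y=10.729375; I=14.016875, D=e−e_prev=16.191875; u=1/2·10.729375+1/2·14.016875+1/4·16.191875≈16.421094; next y=-3/10·(-6.729375)+1·16.421094≈18.439906
n=5: y≈18.439906, sp=4, e=sp−y≈-14.439906; I≈-0.423031, D=e−e_prev≈-25.169281; u=1/2·(-14.439906)+1/2·(-0.423031)+1/4·(-25.169281)≈-13.723789; next y=-3/10·18.439906+1·(-13.723789)≈-19.255761
n=6: y≈-19.255761, sp=-3, e=sp−y≈16.255761; I≈15.832730, D=e−e_prev≈30.695667; u=1/2·16.255761+1/2·15.832730+1/4·30.695667≈23.718162; next y=-3/10·(-19.255761)+1·23.718162≈29.494890
n=7: y≈29.494890, sp=-3, e=sp−y≈-32.494890; I≈-16.662161, D=e−e_prev≈-48.750651; u=1/2·(-32.494890)+1/2·(-16.662161)+1/4·(-48.750651)≈-36.766188; next y=-3/10·29.494890+1·(-36.766188)≈-45.614655
n=8: y≈-45.614655, sp=-3, e=sp−y≈42.614655; I≈25.952495, D=e−e_prev≈75.109546; u=1/2·42.614655+1/2·25.952495+1/4·75.109546≈53.060962; next y=-3/10·(-45.614655)+1·53.060962≈66.745358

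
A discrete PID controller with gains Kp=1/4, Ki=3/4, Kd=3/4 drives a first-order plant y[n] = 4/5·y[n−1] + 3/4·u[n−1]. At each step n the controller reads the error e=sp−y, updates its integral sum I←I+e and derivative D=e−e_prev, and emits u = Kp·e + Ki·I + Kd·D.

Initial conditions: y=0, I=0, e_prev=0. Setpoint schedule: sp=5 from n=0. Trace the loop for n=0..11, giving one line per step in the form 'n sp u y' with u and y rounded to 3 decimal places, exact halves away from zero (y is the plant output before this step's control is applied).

(exact arithmetic carried between steps; '≈' marks a value shown rounded to 6 d.p. or computed from one; I and e_prev carry over from the previous line; the table rounds u and y to 3 d.p., halves away from zero)
n=0: y=0, sp=5, e=sp−y=5; I=5, D=e−e_prev=5; u=1/4·5+3/4·5+3/4·5=8.75; next y=4/5·0+3/4·8.75=6.5625
n=1: y=6.5625, sp=5, e=sp−y=-1.5625; I=3.4375, D=e−e_prev=-6.5625; u=1/4·(-1.5625)+3/4·3.4375+3/4·(-6.5625)=-2.734375; next y=4/5·6.5625+3/4·(-2.734375)≈3.199219
n=2: y≈3.199219, sp=5, e=sp−y≈1.800781; I≈5.238281, D=e−e_prev≈3.363281; u=1/4·1.800781+3/4·5.238281+3/4·3.363281≈6.901367; next y=4/5·3.199219+3/4·6.901367≈7.735400
n=3: y≈7.735400, sp=5, e=sp−y≈-2.735400; I≈2.502881, D=e−e_prev≈-4.536182; u=1/4·(-2.735400)+3/4·2.502881+3/4·(-4.536182)≈-2.208826; next y=4/5·7.735400+3/4·(-2.208826)≈4.531701
n=4: y≈4.531701, sp=5, e=sp−y≈0.468299; I≈2.971180, D=e−e_prev≈3.203699; u=1/4·0.468299+3/4·2.971180+3/4·3.203699≈4.748234; next y=4/5·4.531701+3/4·4.748234≈7.186536
n=5: y≈7.186536, sp=5, e=sp−y≈-2.186536; I≈0.784643, D=e−e_prev≈-2.654835; u=1/4·(-2.186536)+3/4·0.784643+3/4·(-2.654835)≈-1.949278; next y=4/5·7.186536+3/4·(-1.949278)≈4.287271
n=6: y≈4.287271, sp=5, e=sp−y≈0.712729; I≈1.497373, D=e−e_prev≈2.899266; u=1/4·0.712729+3/4·1.497373+3/4·2.899266≈3.475661; next y=4/5·4.287271+3/4·3.475661≈6.036562
n=7: y≈6.036562, sp=5, e=sp−y≈-1.036562; I≈0.460810, D=e−e_prev≈-1.749292; u=1/4·(-1.036562)+3/4·0.460810+3/4·(-1.749292)≈-1.225502; next y=4/5·6.036562+3/4·(-1.225502)≈3.910124
n=8: y≈3.910124, sp=5, e=sp−y≈1.089876; I≈1.550687, D=e−e_prev≈2.126439; u=1/4·1.089876+3/4·1.550687+3/4·2.126439≈3.030313; next y=4/5·3.910124+3/4·3.030313≈5.400834
n=9: y≈5.400834, sp=5, e=sp−y≈-0.400834; I≈1.149853, D=e−e_prev≈-1.490710; u=1/4·(-0.400834)+3/4·1.149853+3/4·(-1.490710)≈-0.355851; next y=4/5·5.400834+3/4·(-0.355851)≈4.053778
n=10: y≈4.053778, sp=5, e=sp−y≈0.946222; I≈2.096074, D=e−e_prev≈1.347055; u=1/4·0.946222+3/4·2.096074+3/4·1.347055≈2.818903; next y=4/5·4.053778+3/4·2.818903≈5.357200
n=11: y≈5.357200, sp=5, e=sp−y≈-0.357200; I≈1.738875, D=e−e_prev≈-1.303421; u=1/4·(-0.357200)+3/4·1.738875+3/4·(-1.303421)≈0.237290; next y=4/5·5.357200+3/4·0.237290≈4.463727

0 5 8.750 0.000
1 5 -2.734 6.563
2 5 6.901 3.199
3 5 -2.209 7.735
4 5 4.748 4.532
5 5 -1.949 7.187
6 5 3.476 4.287
7 5 -1.226 6.037
8 5 3.030 3.910
9 5 -0.356 5.401
10 5 2.819 4.054
11 5 0.237 5.357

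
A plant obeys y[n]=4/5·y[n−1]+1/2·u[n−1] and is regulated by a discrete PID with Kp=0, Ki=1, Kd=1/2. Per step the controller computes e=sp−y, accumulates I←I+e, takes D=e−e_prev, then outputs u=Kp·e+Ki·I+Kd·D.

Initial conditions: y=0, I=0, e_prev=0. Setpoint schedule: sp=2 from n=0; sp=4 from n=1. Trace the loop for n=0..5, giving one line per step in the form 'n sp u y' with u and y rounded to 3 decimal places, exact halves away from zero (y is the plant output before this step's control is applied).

(exact arithmetic carried between steps; '≈' marks a value shown rounded to 6 d.p. or computed from one; I and e_prev carry over from the previous line; the table rounds u and y to 3 d.p., halves away from zero)
n=0: y=0, sp=2, e=sp−y=2; I=2, D=e−e_prev=2; u=0·2+1·2+1/2·2=3; next y=4/5·0+1/2·3=1.5
n=1: y=1.5, sp=4, e=sp−y=2.5; I=4.5, D=e−e_prev=0.5; u=0·2.5+1·4.5+1/2·0.5=4.75; next y=4/5·1.5+1/2·4.75=3.575
n=2: y=3.575, sp=4, e=sp−y=0.425; I=4.925, D=e−e_prev=-2.075; u=0·0.425+1·4.925+1/2·(-2.075)=3.8875; next y=4/5·3.575+1/2·3.8875=4.80375
n=3: y=4.80375, sp=4, e=sp−y=-0.80375; I=4.12125, D=e−e_prev=-1.22875; u=0·(-0.80375)+1·4.12125+1/2·(-1.22875)=3.506875; next y=4/5·4.80375+1/2·3.506875≈5.596438
n=4: y≈5.596438, sp=4, e=sp−y≈-1.596438; I≈2.524813, D=e−e_prev≈-0.792688; u=0·(-1.596438)+1·2.524813+1/2·(-0.792688)≈2.128469; next y=4/5·5.596438+1/2·2.128469≈5.541384
n=5: y≈5.541384, sp=4, e=sp−y≈-1.541384; I≈0.983428, D=e−e_prev≈0.055053; u=0·(-1.541384)+1·0.983428+1/2·0.055053≈1.010955; next y=4/5·5.541384+1/2·1.010955≈4.938585

0 2 3.000 0.000
1 4 4.750 1.500
2 4 3.888 3.575
3 4 3.507 4.804
4 4 2.128 5.596
5 4 1.011 5.541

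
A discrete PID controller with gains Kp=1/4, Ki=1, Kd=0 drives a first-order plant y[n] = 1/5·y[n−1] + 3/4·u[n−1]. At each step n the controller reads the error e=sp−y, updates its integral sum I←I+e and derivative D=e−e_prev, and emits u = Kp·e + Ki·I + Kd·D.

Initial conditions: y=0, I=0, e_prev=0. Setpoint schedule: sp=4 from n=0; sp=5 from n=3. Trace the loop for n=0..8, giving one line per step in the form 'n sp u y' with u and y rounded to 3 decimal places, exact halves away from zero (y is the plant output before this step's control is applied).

(exact arithmetic carried between steps; '≈' marks a value shown rounded to 6 d.p. or computed from one; I and e_prev carry over from the previous line; the table rounds u and y to 3 d.p., halves away from zero)
n=0: y=0, sp=4, e=sp−y=4; I=4, D=e−e_prev=4; u=1/4·4+1·4+0·4=5; next y=1/5·0+3/4·5=3.75
n=1: y=3.75, sp=4, e=sp−y=0.25; I=4.25, D=e−e_prev=-3.75; u=1/4·0.25+1·4.25+0·(-3.75)=4.3125; next y=1/5·3.75+3/4·4.3125=3.984375
n=2: y=3.984375, sp=4, e=sp−y=0.015625; I=4.265625, D=e−e_prev=-0.234375; u=1/4·0.015625+1·4.265625+0·(-0.234375)≈4.269531; next y=1/5·3.984375+3/4·4.269531≈3.999023
n=3: y≈3.999023, sp=5, e=sp−y≈1.000977; I≈5.266602, D=e−e_prev≈0.985352; u=1/4·1.000977+1·5.266602+0·0.985352≈5.516846; next y=1/5·3.999023+3/4·5.516846≈4.937439
n=4: y≈4.937439, sp=5, e=sp−y≈0.062561; I≈5.329163, D=e−e_prev≈-0.938416; u=1/4·0.062561+1·5.329163+0·(-0.938416)≈5.344803; next y=1/5·4.937439+3/4·5.344803≈4.996090
n=5: y≈4.996090, sp=5, e=sp−y≈0.003910; I≈5.333073, D=e−e_prev≈-0.058651; u=1/4·0.003910+1·5.333073+0·(-0.058651)≈5.334050; next y=1/5·4.996090+3/4·5.334050≈4.999756
n=6: y≈4.999756, sp=5, e=sp−y≈0.000244; I≈5.333317, D=e−e_prev≈-0.003666; u=1/4·0.000244+1·5.333317+0·(-0.003666)≈5.333378; next y=1/5·4.999756+3/4·5.333378≈4.999985
n=7: y≈4.999985, sp=5, e=sp−y≈0.000015; I≈5.333332, D=e−e_prev≈-0.000229; u=1/4·0.000015+1·5.333332+0·(-0.000229)≈5.333336; next y=1/5·4.999985+3/4·5.333336≈4.999999
n=8: y≈4.999999, sp=5, e=sp−y≈0.000001; I≈5.333333, D=e−e_prev≈-0.000014; u=1/4·0.000001+1·5.333333+0·(-0.000014)≈5.333334; next y=1/5·4.999999+3/4·5.333334≈5.000000

0 4 5.000 0.000
1 4 4.313 3.750
2 4 4.270 3.984
3 5 5.517 3.999
4 5 5.345 4.937
5 5 5.334 4.996
6 5 5.333 5.000
7 5 5.333 5.000
8 5 5.333 5.000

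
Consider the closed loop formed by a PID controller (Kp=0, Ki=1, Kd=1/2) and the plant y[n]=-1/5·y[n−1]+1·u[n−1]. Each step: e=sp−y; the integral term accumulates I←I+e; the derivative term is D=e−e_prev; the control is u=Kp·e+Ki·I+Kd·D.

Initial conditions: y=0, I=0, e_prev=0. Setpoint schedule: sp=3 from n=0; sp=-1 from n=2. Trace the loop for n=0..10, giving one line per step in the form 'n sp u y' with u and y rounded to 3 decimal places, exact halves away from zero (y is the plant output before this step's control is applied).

(exact arithmetic carried between steps; '≈' marks a value shown rounded to 6 d.p. or computed from one; I and e_prev carry over from the previous line; the table rounds u and y to 3 d.p., halves away from zero)
n=0: y=0, sp=3, e=sp−y=3; I=3, D=e−e_prev=3; u=0·3+1·3+1/2·3=4.5; next y=-1/5·0+1·4.5=4.5
n=1: y=4.5, sp=3, e=sp−y=-1.5; I=1.5, D=e−e_prev=-4.5; u=0·(-1.5)+1·1.5+1/2·(-4.5)=-0.75; next y=-1/5·4.5+1·(-0.75)=-1.65
n=2: y=-1.65, sp=-1, e=sp−y=0.65; I=2.15, D=e−e_prev=2.15; u=0·0.65+1·2.15+1/2·2.15=3.225; next y=-1/5·(-1.65)+1·3.225=3.555
n=3: y=3.555, sp=-1, e=sp−y=-4.555; I=-2.405, D=e−e_prev=-5.205; u=0·(-4.555)+1·(-2.405)+1/2·(-5.205)=-5.0075; next y=-1/5·3.555+1·(-5.0075)=-5.7185
n=4: y=-5.7185, sp=-1, e=sp−y=4.7185; I=2.3135, D=e−e_prev=9.2735; u=0·4.7185+1·2.3135+1/2·9.2735=6.95025; next y=-1/5·(-5.7185)+1·6.95025=8.09395
n=5: y=8.09395, sp=-1, e=sp−y=-9.09395; I=-6.78045, D=e−e_prev=-13.81245; u=0·(-9.09395)+1·(-6.78045)+1/2·(-13.81245)=-13.686675; next y=-1/5·8.09395+1·(-13.686675)=-15.305465
n=6: y=-15.305465, sp=-1, e=sp−y=14.305465; I=7.525015, D=e−e_prev=23.399415; u=0·14.305465+1·7.525015+1/2·23.399415≈19.224723; next y=-1/5·(-15.305465)+1·19.224723≈22.285816
n=7: y≈22.285816, sp=-1, e=sp−y≈-23.285816; I≈-15.760801, D=e−e_prev≈-37.591281; u=0·(-23.285816)+1·(-15.760801)+1/2·(-37.591281)≈-34.556441; next y=-1/5·22.285816+1·(-34.556441)≈-39.013604
n=8: y≈-39.013604, sp=-1, e=sp−y≈38.013604; I≈22.252803, D=e−e_prev≈61.299419; u=0·38.013604+1·22.252803+1/2·61.299419≈52.902513; next y=-1/5·(-39.013604)+1·52.902513≈60.705234
n=9: y≈60.705234, sp=-1, e=sp−y≈-61.705234; I≈-39.452430, D=e−e_prev≈-99.718838; u=0·(-61.705234)+1·(-39.452430)+1/2·(-99.718838)≈-89.311849; next y=-1/5·60.705234+1·(-89.311849)≈-101.452896
n=10: y≈-101.452896, sp=-1, e=sp−y≈100.452896; I≈61.000466, D=e−e_prev≈162.158130; u=0·100.452896+1·61.000466+1/2·162.158130≈142.079530; next y=-1/5·(-101.452896)+1·142.079530≈162.370110

0 3 4.500 0.000
1 3 -0.750 4.500
2 -1 3.225 -1.650
3 -1 -5.008 3.555
4 -1 6.950 -5.719
5 -1 -13.687 8.094
6 -1 19.225 -15.305
7 -1 -34.556 22.286
8 -1 52.903 -39.014
9 -1 -89.312 60.705
10 -1 142.080 -101.453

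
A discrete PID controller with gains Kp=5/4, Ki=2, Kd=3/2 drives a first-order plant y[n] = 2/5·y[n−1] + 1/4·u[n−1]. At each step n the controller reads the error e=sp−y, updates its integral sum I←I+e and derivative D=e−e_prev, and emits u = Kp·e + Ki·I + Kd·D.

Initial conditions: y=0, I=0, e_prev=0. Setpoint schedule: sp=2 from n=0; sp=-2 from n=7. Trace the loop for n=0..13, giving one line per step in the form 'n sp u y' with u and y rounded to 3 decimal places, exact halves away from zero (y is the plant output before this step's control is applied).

0 2 9.500 0.000
1 2 -0.781 2.375
2 2 9.728 0.755
3 2 0.387 2.734
4 2 9.220 1.190
5 2 0.968 2.781
6 2 8.569 1.354
7 -2 -17.595 2.684
8 -2 9.575 -3.325
9 -2 -17.636 1.064
10 -2 6.794 -3.983
11 -2 -16.230 0.105
12 -2 5.265 -4.016
13 -2 -14.581 -0.290

(exact arithmetic carried between steps; '≈' marks a value shown rounded to 6 d.p. or computed from one; I and e_prev carry over from the previous line; the table rounds u and y to 3 d.p., halves away from zero)
n=0: y=0, sp=2, e=sp−y=2; I=2, D=e−e_prev=2; u=5/4·2+2·2+3/2·2=9.5; next y=2/5·0+1/4·9.5=2.375
n=1: y=2.375, sp=2, e=sp−y=-0.375; I=1.625, D=e−e_prev=-2.375; u=5/4·(-0.375)+2·1.625+3/2·(-2.375)=-0.78125; next y=2/5·2.375+1/4·(-0.78125)≈0.754688
n=2: y≈0.754688, sp=2, e=sp−y≈1.245313; I≈2.870313, D=e−e_prev≈1.620313; u=5/4·1.245313+2·2.870313+3/2·1.620313≈9.727734; next y=2/5·0.754688+1/4·9.727734≈2.733809
n=3: y≈2.733809, sp=2, e=sp−y≈-0.733809; I≈2.136504, D=e−e_prev≈-1.979121; u=5/4·(-0.733809)+2·2.136504+3/2·(-1.979121)≈0.387065; next y=2/5·2.733809+1/4·0.387065≈1.190290
n=4: y≈1.190290, sp=2, e=sp−y≈0.809710; I≈2.946214, D=e−e_prev≈1.543519; u=5/4·0.809710+2·2.946214+3/2·1.543519≈9.219844; next y=2/5·1.190290+1/4·9.219844≈2.781077
n=5: y≈2.781077, sp=2, e=sp−y≈-0.781077; I≈2.165137, D=e−e_prev≈-1.590787; u=5/4·(-0.781077)+2·2.165137+3/2·(-1.590787)≈0.967747; next y=2/5·2.781077+1/4·0.967747≈1.354368
n=6: y≈1.354368, sp=2, e=sp−y≈0.645632; I≈2.810770, D=e−e_prev≈1.426709; u=5/4·0.645632+2·2.810770+3/2·1.426709≈8.568644; next y=2/5·1.354368+1/4·8.568644≈2.683908
n=7: y≈2.683908, sp=-2, e=sp−y≈-4.683908; I≈-1.873138, D=e−e_prev≈-5.329540; u=5/4·(-4.683908)+2·(-1.873138)+3/2·(-5.329540)≈-17.595472; next y=2/5·2.683908+1/4·(-17.595472)≈-3.325305
n=8: y≈-3.325305, sp=-2, e=sp−y≈1.325305; I≈-0.547834, D=e−e_prev≈6.009213; u=5/4·1.325305+2·(-0.547834)+3/2·6.009213≈9.574783; next y=2/5·(-3.325305)+1/4·9.574783≈1.063574
n=9: y≈1.063574, sp=-2, e=sp−y≈-3.063574; I≈-3.611407, D=e−e_prev≈-4.388879; u=5/4·(-3.063574)+2·(-3.611407)+3/2·(-4.388879)≈-17.635600; next y=2/5·1.063574+1/4·(-17.635600)≈-3.983471
n=10: y≈-3.983471, sp=-2, e=sp−y≈1.983471; I≈-1.627937, D=e−e_prev≈5.047044; u=5/4·1.983471+2·(-1.627937)+3/2·5.047044≈6.794031; next y=2/5·(-3.983471)+1/4·6.794031≈0.105120
n=11: y≈0.105120, sp=-2, e=sp−y≈-2.105120; I≈-3.733056, D=e−e_prev≈-4.088590; u=5/4·(-2.105120)+2·(-3.733056)+3/2·(-4.088590)≈-16.230397; next y=2/5·0.105120+1/4·(-16.230397)≈-4.015552
n=12: y≈-4.015552, sp=-2, e=sp−y≈2.015552; I≈-1.717505, D=e−e_prev≈4.120671; u=5/4·2.015552+2·(-1.717505)+3/2·4.120671≈5.265436; next y=2/5·(-4.015552)+1/4·5.265436≈-0.289862
n=13: y≈-0.289862, sp=-2, e=sp−y≈-1.710138; I≈-3.427643, D=e−e_prev≈-3.725690; u=5/4·(-1.710138)+2·(-3.427643)+3/2·(-3.725690)≈-14.581495; next y=2/5·(-0.289862)+1/4·(-14.581495)≈-3.761318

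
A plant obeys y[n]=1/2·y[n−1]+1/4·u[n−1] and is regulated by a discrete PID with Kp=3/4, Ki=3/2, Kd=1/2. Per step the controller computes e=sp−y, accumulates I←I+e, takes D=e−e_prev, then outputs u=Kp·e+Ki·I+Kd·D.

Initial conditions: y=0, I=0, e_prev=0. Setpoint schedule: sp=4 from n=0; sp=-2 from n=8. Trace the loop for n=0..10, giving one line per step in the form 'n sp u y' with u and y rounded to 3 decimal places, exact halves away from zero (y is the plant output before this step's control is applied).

(exact arithmetic carried between steps; '≈' marks a value shown rounded to 6 d.p. or computed from one; I and e_prev carry over from the previous line; the table rounds u and y to 3 d.p., halves away from zero)
n=0: y=0, sp=4, e=sp−y=4; I=4, D=e−e_prev=4; u=3/4·4+3/2·4+1/2·4=11; next y=1/2·0+1/4·11=2.75
n=1: y=2.75, sp=4, e=sp−y=1.25; I=5.25, D=e−e_prev=-2.75; u=3/4·1.25+3/2·5.25+1/2·(-2.75)=7.4375; next y=1/2·2.75+1/4·7.4375=3.234375
n=2: y=3.234375, sp=4, e=sp−y=0.765625; I=6.015625, D=e−e_prev=-0.484375; u=3/4·0.765625+3/2·6.015625+1/2·(-0.484375)≈9.355469; next y=1/2·3.234375+1/4·9.355469≈3.956055
n=3: y≈3.956055, sp=4, e=sp−y≈0.043945; I≈6.059570, D=e−e_prev≈-0.721680; u=3/4·0.043945+3/2·6.059570+1/2·(-0.721680)≈8.761475; next y=1/2·3.956055+1/4·8.761475≈4.168396
n=4: y≈4.168396, sp=4, e=sp−y≈-0.168396; I≈5.891174, D=e−e_prev≈-0.212341; u=3/4·(-0.168396)+3/2·5.891174+1/2·(-0.212341)≈8.604294; next y=1/2·4.168396+1/4·8.604294≈4.235271
n=5: y≈4.235271, sp=4, e=sp−y≈-0.235271; I≈5.655903, D=e−e_prev≈-0.066875; u=3/4·(-0.235271)+3/2·5.655903+1/2·(-0.066875)≈8.273963; next y=1/2·4.235271+1/4·8.273963≈4.186126
n=6: y≈4.186126, sp=4, e=sp−y≈-0.186126; I≈5.469776, D=e−e_prev≈0.049145; u=3/4·(-0.186126)+3/2·5.469776+1/2·0.049145≈8.089642; next y=1/2·4.186126+1/4·8.089642≈4.115474
n=7: y≈4.115474, sp=4, e=sp−y≈-0.115474; I≈5.354303, D=e−e_prev≈0.070653; u=3/4·(-0.115474)+3/2·5.354303+1/2·0.070653≈7.980175; next y=1/2·4.115474+1/4·7.980175≈4.052781
n=8: y≈4.052781, sp=-2, e=sp−y≈-6.052781; I≈-0.698478, D=e−e_prev≈-5.937307; u=3/4·(-6.052781)+3/2·(-0.698478)+1/2·(-5.937307)≈-8.555956; next y=1/2·4.052781+1/4·(-8.555956)≈-0.112599
n=9: y≈-0.112599, sp=-2, e=sp−y≈-1.887401; I≈-2.585879, D=e−e_prev≈4.165379; u=3/4·(-1.887401)+3/2·(-2.585879)+1/2·4.165379≈-3.211680; next y=1/2·(-0.112599)+1/4·(-3.211680)≈-0.859219
n=10: y≈-0.859219, sp=-2, e=sp−y≈-1.140781; I≈-3.726660, D=e−e_prev≈0.746621; u=3/4·(-1.140781)+3/2·(-3.726660)+1/2·0.746621≈-6.072265; next y=1/2·(-0.859219)+1/4·(-6.072265)≈-1.947676

0 4 11.000 0.000
1 4 7.438 2.750
2 4 9.355 3.234
3 4 8.761 3.956
4 4 8.604 4.168
5 4 8.274 4.235
6 4 8.090 4.186
7 4 7.980 4.115
8 -2 -8.556 4.053
9 -2 -3.212 -0.113
10 -2 -6.072 -0.859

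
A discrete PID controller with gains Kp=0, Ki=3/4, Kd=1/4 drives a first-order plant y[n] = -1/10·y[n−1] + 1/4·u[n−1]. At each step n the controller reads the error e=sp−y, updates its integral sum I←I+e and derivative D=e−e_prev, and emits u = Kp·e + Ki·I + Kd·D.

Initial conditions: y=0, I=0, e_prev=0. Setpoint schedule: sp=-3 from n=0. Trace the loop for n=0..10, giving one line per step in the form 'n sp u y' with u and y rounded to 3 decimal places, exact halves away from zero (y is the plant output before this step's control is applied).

(exact arithmetic carried between steps; '≈' marks a value shown rounded to 6 d.p. or computed from one; I and e_prev carry over from the previous line; the table rounds u and y to 3 d.p., halves away from zero)
n=0: y=0, sp=-3, e=sp−y=-3; I=-3, D=e−e_prev=-3; u=0·(-3)+3/4·(-3)+1/4·(-3)=-3; next y=-1/10·0+1/4·(-3)=-0.75
n=1: y=-0.75, sp=-3, e=sp−y=-2.25; I=-5.25, D=e−e_prev=0.75; u=0·(-2.25)+3/4·(-5.25)+1/4·0.75=-3.75; next y=-1/10·(-0.75)+1/4·(-3.75)=-0.8625
n=2: y=-0.8625, sp=-3, e=sp−y=-2.1375; I=-7.3875, D=e−e_prev=0.1125; u=0·(-2.1375)+3/4·(-7.3875)+1/4·0.1125=-5.5125; next y=-1/10·(-0.8625)+1/4·(-5.5125)=-1.291875
n=3: y=-1.291875, sp=-3, e=sp−y=-1.708125; I=-9.095625, D=e−e_prev=0.429375; u=0·(-1.708125)+3/4·(-9.095625)+1/4·0.429375=-6.714375; next y=-1/10·(-1.291875)+1/4·(-6.714375)≈-1.549406
n=4: y≈-1.549406, sp=-3, e=sp−y≈-1.450594; I≈-10.546219, D=e−e_prev≈0.257531; u=0·(-1.450594)+3/4·(-10.546219)+1/4·0.257531≈-7.845281; next y=-1/10·(-1.549406)+1/4·(-7.845281)≈-1.806380
n=5: y≈-1.806380, sp=-3, e=sp−y≈-1.193620; I≈-11.739839, D=e−e_prev≈0.256973; u=0·(-1.193620)+3/4·(-11.739839)+1/4·0.256973≈-8.740636; next y=-1/10·(-1.806380)+1/4·(-8.740636)≈-2.004521
n=6: y≈-2.004521, sp=-3, e=sp−y≈-0.995479; I≈-12.735318, D=e−e_prev≈0.198141; u=0·(-0.995479)+3/4·(-12.735318)+1/4·0.198141≈-9.501953; next y=-1/10·(-2.004521)+1/4·(-9.501953)≈-2.175036
n=7: y≈-2.175036, sp=-3, e=sp−y≈-0.824964; I≈-13.560282, D=e−e_prev≈0.170515; u=0·(-0.824964)+3/4·(-13.560282)+1/4·0.170515≈-10.127583; next y=-1/10·(-2.175036)+1/4·(-10.127583)≈-2.314392
n=8: y≈-2.314392, sp=-3, e=sp−y≈-0.685608; I≈-14.245890, D=e−e_prev≈0.139356; u=0·(-0.685608)+3/4·(-14.245890)+1/4·0.139356≈-10.649578; next y=-1/10·(-2.314392)+1/4·(-10.649578)≈-2.430955
n=9: y≈-2.430955, sp=-3, e=sp−y≈-0.569045; I≈-14.814934, D=e−e_prev≈0.116563; u=0·(-0.569045)+3/4·(-14.814934)+1/4·0.116563≈-11.082060; next y=-1/10·(-2.430955)+1/4·(-11.082060)≈-2.527419
n=10: y≈-2.527419, sp=-3, e=sp−y≈-0.472581; I≈-15.287515, D=e−e_prev≈0.096464; u=0·(-0.472581)+3/4·(-15.287515)+1/4·0.096464≈-11.441520; next y=-1/10·(-2.527419)+1/4·(-11.441520)≈-2.607638

0 -3 -3.000 0.000
1 -3 -3.750 -0.750
2 -3 -5.513 -0.863
3 -3 -6.714 -1.292
4 -3 -7.845 -1.549
5 -3 -8.741 -1.806
6 -3 -9.502 -2.005
7 -3 -10.128 -2.175
8 -3 -10.650 -2.314
9 -3 -11.082 -2.431
10 -3 -11.442 -2.527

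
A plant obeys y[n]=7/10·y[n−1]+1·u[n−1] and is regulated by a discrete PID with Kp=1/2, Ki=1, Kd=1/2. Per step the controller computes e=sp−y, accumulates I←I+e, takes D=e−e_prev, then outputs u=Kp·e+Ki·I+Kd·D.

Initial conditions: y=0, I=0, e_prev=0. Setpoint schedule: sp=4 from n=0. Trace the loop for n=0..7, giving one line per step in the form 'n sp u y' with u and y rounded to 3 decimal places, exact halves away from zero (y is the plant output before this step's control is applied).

(exact arithmetic carried between steps; '≈' marks a value shown rounded to 6 d.p. or computed from one; I and e_prev carry over from the previous line; the table rounds u and y to 3 d.p., halves away from zero)
n=0: y=0, sp=4, e=sp−y=4; I=4, D=e−e_prev=4; u=1/2·4+1·4+1/2·4=8; next y=7/10·0+1·8=8
n=1: y=8, sp=4, e=sp−y=-4; I=0, D=e−e_prev=-8; u=1/2·(-4)+1·0+1/2·(-8)=-6; next y=7/10·8+1·(-6)=-0.4
n=2: y=-0.4, sp=4, e=sp−y=4.4; I=4.4, D=e−e_prev=8.4; u=1/2·4.4+1·4.4+1/2·8.4=10.8; next y=7/10·(-0.4)+1·10.8=10.52
n=3: y=10.52, sp=4, e=sp−y=-6.52; I=-2.12, D=e−e_prev=-10.92; u=1/2·(-6.52)+1·(-2.12)+1/2·(-10.92)=-10.84; next y=7/10·10.52+1·(-10.84)=-3.476
n=4: y=-3.476, sp=4, e=sp−y=7.476; I=5.356, D=e−e_prev=13.996; u=1/2·7.476+1·5.356+1/2·13.996=16.092; next y=7/10·(-3.476)+1·16.092=13.6588
n=5: y=13.6588, sp=4, e=sp−y=-9.6588; I=-4.3028, D=e−e_prev=-17.1348; u=1/2·(-9.6588)+1·(-4.3028)+1/2·(-17.1348)=-17.6996; next y=7/10·13.6588+1·(-17.6996)=-8.13844
n=6: y=-8.13844, sp=4, e=sp−y=12.13844; I=7.83564, D=e−e_prev=21.79724; u=1/2·12.13844+1·7.83564+1/2·21.79724=24.80348; next y=7/10·(-8.13844)+1·24.80348=19.106572
n=7: y=19.106572, sp=4, e=sp−y=-15.106572; I=-7.270932, D=e−e_prev=-27.245012; u=1/2·(-15.106572)+1·(-7.270932)+1/2·(-27.245012)=-28.446724; next y=7/10·19.106572+1·(-28.446724)≈-15.072124

0 4 8.000 0.000
1 4 -6.000 8.000
2 4 10.800 -0.400
3 4 -10.840 10.520
4 4 16.092 -3.476
5 4 -17.700 13.659
6 4 24.803 -8.138
7 4 -28.447 19.107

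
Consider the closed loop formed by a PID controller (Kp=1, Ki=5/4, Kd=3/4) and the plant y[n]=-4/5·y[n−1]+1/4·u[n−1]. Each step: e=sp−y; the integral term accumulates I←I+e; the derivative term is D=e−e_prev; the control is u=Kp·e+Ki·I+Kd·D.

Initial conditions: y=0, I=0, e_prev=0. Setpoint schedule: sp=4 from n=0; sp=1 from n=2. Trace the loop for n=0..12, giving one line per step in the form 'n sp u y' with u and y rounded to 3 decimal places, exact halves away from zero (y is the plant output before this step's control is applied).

0 4 12.000 0.000
1 4 5.000 3.000
2 1 11.950 -1.150
3 1 -1.398 3.908
4 1 20.910 -3.475
5 1 -13.482 8.008
6 1 39.724 -9.777
7 1 -42.731 17.752
8 1 84.887 -24.885
9 1 -112.778 41.130
10 1 193.254 -61.098
11 1 -280.665 97.192
12 1 453.148 -147.920

(exact arithmetic carried between steps; '≈' marks a value shown rounded to 6 d.p. or computed from one; I and e_prev carry over from the previous line; the table rounds u and y to 3 d.p., halves away from zero)
n=0: y=0, sp=4, e=sp−y=4; I=4, D=e−e_prev=4; u=1·4+5/4·4+3/4·4=12; next y=-4/5·0+1/4·12=3
n=1: y=3, sp=4, e=sp−y=1; I=5, D=e−e_prev=-3; u=1·1+5/4·5+3/4·(-3)=5; next y=-4/5·3+1/4·5=-1.15
n=2: y=-1.15, sp=1, e=sp−y=2.15; I=7.15, D=e−e_prev=1.15; u=1·2.15+5/4·7.15+3/4·1.15=11.95; next y=-4/5·(-1.15)+1/4·11.95=3.9075
n=3: y=3.9075, sp=1, e=sp−y=-2.9075; I=4.2425, D=e−e_prev=-5.0575; u=1·(-2.9075)+5/4·4.2425+3/4·(-5.0575)=-1.3975; next y=-4/5·3.9075+1/4·(-1.3975)=-3.475375
n=4: y=-3.475375, sp=1, e=sp−y=4.475375; I=8.717875, D=e−e_prev=7.382875; u=1·4.475375+5/4·8.717875+3/4·7.382875=20.909875; next y=-4/5·(-3.475375)+1/4·20.909875≈8.007769
n=5: y≈8.007769, sp=1, e=sp−y≈-7.007769; I≈1.710106, D=e−e_prev≈-11.483144; u=1·(-7.007769)+5/4·1.710106+3/4·(-11.483144)≈-13.482494; next y=-4/5·8.007769+1/4·(-13.482494)≈-9.776838
n=6: y≈-9.776838, sp=1, e=sp−y≈10.776838; I≈12.486945, D=e−e_prev≈17.784607; u=1·10.776838+5/4·12.486945+3/4·17.784607≈39.723975; next y=-4/5·(-9.776838)+1/4·39.723975≈17.752464
n=7: y≈17.752464, sp=1, e=sp−y≈-16.752464; I≈-4.265520, D=e−e_prev≈-27.529303; u=1·(-16.752464)+5/4·(-4.265520)+3/4·(-27.529303)≈-42.731341; next y=-4/5·17.752464+1/4·(-42.731341)≈-24.884807
n=8: y≈-24.884807, sp=1, e=sp−y≈25.884807; I≈21.619287, D=e−e_prev≈42.637271; u=1·25.884807+5/4·21.619287+3/4·42.637271≈84.886869; next y=-4/5·(-24.884807)+1/4·84.886869≈41.129563
n=9: y≈41.129563, sp=1, e=sp−y≈-40.129563; I≈-18.510276, D=e−e_prev≈-66.014370; u=1·(-40.129563)+5/4·(-18.510276)+3/4·(-66.014370)≈-112.778185; next y=-4/5·41.129563+1/4·(-112.778185)≈-61.098196
n=10: y≈-61.098196, sp=1, e=sp−y≈62.098196; I≈43.587921, D=e−e_prev≈102.227759; u=1·62.098196+5/4·43.587921+3/4·102.227759≈193.253917; next y=-4/5·(-61.098196)+1/4·193.253917≈97.192036
n=11: y≈97.192036, sp=1, e=sp−y≈-96.192036; I≈-52.604116, D=e−e_prev≈-158.290233; u=1·(-96.192036)+5/4·(-52.604116)+3/4·(-158.290233)≈-280.664855; next y=-4/5·97.192036+1/4·(-280.664855)≈-147.919843
n=12: y≈-147.919843, sp=1, e=sp−y≈148.919843; I≈96.315727, D=e−e_prev≈245.111879; u=1·148.919843+5/4·96.315727+3/4·245.111879≈453.148411; next y=-4/5·(-147.919843)+1/4·453.148411≈231.622977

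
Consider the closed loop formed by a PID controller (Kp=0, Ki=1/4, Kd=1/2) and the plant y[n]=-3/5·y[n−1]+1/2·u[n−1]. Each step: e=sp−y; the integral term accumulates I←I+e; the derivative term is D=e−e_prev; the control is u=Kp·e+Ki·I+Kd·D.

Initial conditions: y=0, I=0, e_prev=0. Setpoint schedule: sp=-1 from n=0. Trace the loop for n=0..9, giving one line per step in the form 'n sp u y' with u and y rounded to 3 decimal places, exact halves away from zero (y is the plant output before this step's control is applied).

(exact arithmetic carried between steps; '≈' marks a value shown rounded to 6 d.p. or computed from one; I and e_prev carry over from the previous line; the table rounds u and y to 3 d.p., halves away from zero)
n=0: y=0, sp=-1, e=sp−y=-1; I=-1, D=e−e_prev=-1; u=0·(-1)+1/4·(-1)+1/2·(-1)=-0.75; next y=-3/5·0+1/2·(-0.75)=-0.375
n=1: y=-0.375, sp=-1, e=sp−y=-0.625; I=-1.625, D=e−e_prev=0.375; u=0·(-0.625)+1/4·(-1.625)+1/2·0.375=-0.21875; next y=-3/5·(-0.375)+1/2·(-0.21875)=0.115625
n=2: y=0.115625, sp=-1, e=sp−y=-1.115625; I=-2.740625, D=e−e_prev=-0.490625; u=0·(-1.115625)+1/4·(-2.740625)+1/2·(-0.490625)≈-0.930469; next y=-3/5·0.115625+1/2·(-0.930469)≈-0.534609
n=3: y≈-0.534609, sp=-1, e=sp−y≈-0.465391; I≈-3.206016, D=e−e_prev≈0.650234; u=0·(-0.465391)+1/4·(-3.206016)+1/2·0.650234≈-0.476387; next y=-3/5·(-0.534609)+1/2·(-0.476387)≈0.082572
n=4: y≈0.082572, sp=-1, e=sp−y≈-1.082572; I≈-4.288588, D=e−e_prev≈-0.617182; u=0·(-1.082572)+1/4·(-4.288588)+1/2·(-0.617182)≈-1.380738; next y=-3/5·0.082572+1/2·(-1.380738)≈-0.739912
n=5: y≈-0.739912, sp=-1, e=sp−y≈-0.260088; I≈-4.548676, D=e−e_prev≈0.822485; u=0·(-0.260088)+1/4·(-4.548676)+1/2·0.822485≈-0.725927; next y=-3/5·(-0.739912)+1/2·(-0.725927)≈0.080984
n=6: y≈0.080984, sp=-1, e=sp−y≈-1.080984; I≈-5.629660, D=e−e_prev≈-0.820896; u=0·(-1.080984)+1/4·(-5.629660)+1/2·(-0.820896)≈-1.817863; next y=-3/5·0.080984+1/2·(-1.817863)≈-0.957522
n=7: y≈-0.957522, sp=-1, e=sp−y≈-0.042478; I≈-5.672138, D=e−e_prev≈1.038506; u=0·(-0.042478)+1/4·(-5.672138)+1/2·1.038506≈-0.898781; next y=-3/5·(-0.957522)+1/2·(-0.898781)≈0.125122
n=8: y≈0.125122, sp=-1, e=sp−y≈-1.125122; I≈-6.797260, D=e−e_prev≈-1.082644; u=0·(-1.125122)+1/4·(-6.797260)+1/2·(-1.082644)≈-2.240637; next y=-3/5·0.125122+1/2·(-2.240637)≈-1.195392
n=9: y≈-1.195392, sp=-1, e=sp−y≈0.195392; I≈-6.601868, D=e−e_prev≈1.320515; u=0·0.195392+1/4·(-6.601868)+1/2·1.320515≈-0.990210; next y=-3/5·(-1.195392)+1/2·(-0.990210)≈0.222130

0 -1 -0.750 0.000
1 -1 -0.219 -0.375
2 -1 -0.930 0.116
3 -1 -0.476 -0.535
4 -1 -1.381 0.083
5 -1 -0.726 -0.740
6 -1 -1.818 0.081
7 -1 -0.899 -0.958
8 -1 -2.241 0.125
9 -1 -0.990 -1.195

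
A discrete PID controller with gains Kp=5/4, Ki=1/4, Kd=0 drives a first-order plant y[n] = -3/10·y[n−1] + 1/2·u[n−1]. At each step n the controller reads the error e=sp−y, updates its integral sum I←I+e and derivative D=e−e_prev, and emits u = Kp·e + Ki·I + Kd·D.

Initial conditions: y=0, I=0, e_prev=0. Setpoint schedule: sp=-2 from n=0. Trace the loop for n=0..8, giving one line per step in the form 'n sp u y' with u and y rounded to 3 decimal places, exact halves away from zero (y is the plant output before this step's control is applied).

(exact arithmetic carried between steps; '≈' marks a value shown rounded to 6 d.p. or computed from one; I and e_prev carry over from the previous line; the table rounds u and y to 3 d.p., halves away from zero)
n=0: y=0, sp=-2, e=sp−y=-2; I=-2, D=e−e_prev=-2; u=5/4·(-2)+1/4·(-2)+0·(-2)=-3; next y=-3/10·0+1/2·(-3)=-1.5
n=1: y=-1.5, sp=-2, e=sp−y=-0.5; I=-2.5, D=e−e_prev=1.5; u=5/4·(-0.5)+1/4·(-2.5)+0·1.5=-1.25; next y=-3/10·(-1.5)+1/2·(-1.25)=-0.175
n=2: y=-0.175, sp=-2, e=sp−y=-1.825; I=-4.325, D=e−e_prev=-1.325; u=5/4·(-1.825)+1/4·(-4.325)+0·(-1.325)=-3.3625; next y=-3/10·(-0.175)+1/2·(-3.3625)=-1.62875
n=3: y=-1.62875, sp=-2, e=sp−y=-0.37125; I=-4.69625, D=e−e_prev=1.45375; u=5/4·(-0.37125)+1/4·(-4.69625)+0·1.45375=-1.638125; next y=-3/10·(-1.62875)+1/2·(-1.638125)≈-0.330438
n=4: y≈-0.330438, sp=-2, e=sp−y≈-1.669563; I≈-6.365813, D=e−e_prev≈-1.298313; u=5/4·(-1.669563)+1/4·(-6.365813)+0·(-1.298313)≈-3.678406; next y=-3/10·(-0.330438)+1/2·(-3.678406)≈-1.740072
n=5: y≈-1.740072, sp=-2, e=sp−y≈-0.259928; I≈-6.625741, D=e−e_prev≈1.409634; u=5/4·(-0.259928)+1/4·(-6.625741)+0·1.409634≈-1.981345; next y=-3/10·(-1.740072)+1/2·(-1.981345)≈-0.468651
n=6: y≈-0.468651, sp=-2, e=sp−y≈-1.531349; I≈-8.157090, D=e−e_prev≈-1.271421; u=5/4·(-1.531349)+1/4·(-8.157090)+0·(-1.271421)≈-3.953459; next y=-3/10·(-0.468651)+1/2·(-3.953459)≈-1.836134
n=7: y≈-1.836134, sp=-2, e=sp−y≈-0.163866; I≈-8.320956, D=e−e_prev≈1.367483; u=5/4·(-0.163866)+1/4·(-8.320956)+0·1.367483≈-2.285071; next y=-3/10·(-1.836134)+1/2·(-2.285071)≈-0.591696
n=8: y≈-0.591696, sp=-2, e=sp−y≈-1.408304; I≈-9.729260, D=e−e_prev≈-1.244438; u=5/4·(-1.408304)+1/4·(-9.729260)+0·(-1.244438)≈-4.192696; next y=-3/10·(-0.591696)+1/2·(-4.192696)≈-1.918839

0 -2 -3.000 0.000
1 -2 -1.250 -1.500
2 -2 -3.363 -0.175
3 -2 -1.638 -1.629
4 -2 -3.678 -0.330
5 -2 -1.981 -1.740
6 -2 -3.953 -0.469
7 -2 -2.285 -1.836
8 -2 -4.193 -0.592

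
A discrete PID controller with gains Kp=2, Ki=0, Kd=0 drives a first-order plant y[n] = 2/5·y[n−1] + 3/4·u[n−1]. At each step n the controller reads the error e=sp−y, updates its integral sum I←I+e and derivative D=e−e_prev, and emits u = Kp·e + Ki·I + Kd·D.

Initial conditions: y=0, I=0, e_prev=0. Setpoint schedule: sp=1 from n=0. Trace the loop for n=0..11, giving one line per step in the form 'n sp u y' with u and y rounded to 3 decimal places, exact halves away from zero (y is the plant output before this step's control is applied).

(exact arithmetic carried between steps; '≈' marks a value shown rounded to 6 d.p. or computed from one; I and e_prev carry over from the previous line; the table rounds u and y to 3 d.p., halves away from zero)
n=0: y=0, sp=1, e=sp−y=1; I=1, D=e−e_prev=1; u=2·1+0·1+0·1=2; next y=2/5·0+3/4·2=1.5
n=1: y=1.5, sp=1, e=sp−y=-0.5; I=0.5, D=e−e_prev=-1.5; u=2·(-0.5)+0·0.5+0·(-1.5)=-1; next y=2/5·1.5+3/4·(-1)=-0.15
n=2: y=-0.15, sp=1, e=sp−y=1.15; I=1.65, D=e−e_prev=1.65; u=2·1.15+0·1.65+0·1.65=2.3; next y=2/5·(-0.15)+3/4·2.3=1.665
n=3: y=1.665, sp=1, e=sp−y=-0.665; I=0.985, D=e−e_prev=-1.815; u=2·(-0.665)+0·0.985+0·(-1.815)=-1.33; next y=2/5·1.665+3/4·(-1.33)=-0.3315
n=4: y=-0.3315, sp=1, e=sp−y=1.3315; I=2.3165, D=e−e_prev=1.9965; u=2·1.3315+0·2.3165+0·1.9965=2.663; next y=2/5·(-0.3315)+3/4·2.663=1.86465
n=5: y=1.86465, sp=1, e=sp−y=-0.86465; I=1.45185, D=e−e_prev=-2.19615; u=2·(-0.86465)+0·1.45185+0·(-2.19615)=-1.7293; next y=2/5·1.86465+3/4·(-1.7293)=-0.551115
n=6: y=-0.551115, sp=1, e=sp−y=1.551115; I=3.002965, D=e−e_prev=2.415765; u=2·1.551115+0·3.002965+0·2.415765=3.10223; next y=2/5·(-0.551115)+3/4·3.10223≈2.106227
n=7: y≈2.106227, sp=1, e=sp−y≈-1.106227; I≈1.896739, D=e−e_prev≈-2.657342; u=2·(-1.106227)+0·1.896739+0·(-2.657342)≈-2.212453; next y=2/5·2.106227+3/4·(-2.212453)≈-0.816849
n=8: y≈-0.816849, sp=1, e=sp−y≈1.816849; I≈3.713588, D=e−e_prev≈2.923076; u=2·1.816849+0·3.713588+0·2.923076≈3.633698; next y=2/5·(-0.816849)+3/4·3.633698≈2.398534
n=9: y≈2.398534, sp=1, e=sp−y≈-1.398534; I≈2.315054, D=e−e_prev≈-3.215383; u=2·(-1.398534)+0·2.315054+0·(-3.215383)≈-2.797068; next y=2/5·2.398534+3/4·(-2.797068)≈-1.138387
n=10: y≈-1.138387, sp=1, e=sp−y≈2.138387; I≈4.453441, D=e−e_prev≈3.536922; u=2·2.138387+0·4.453441+0·3.536922≈4.276775; next y=2/5·(-1.138387)+3/4·4.276775≈2.752226
n=11: y≈2.752226, sp=1, e=sp−y≈-1.752226; I≈2.701215, D=e−e_prev≈-3.890614; u=2·(-1.752226)+0·2.701215+0·(-3.890614)≈-3.504452; next y=2/5·2.752226+3/4·(-3.504452)≈-1.527449

0 1 2.000 0.000
1 1 -1.000 1.500
2 1 2.300 -0.150
3 1 -1.330 1.665
4 1 2.663 -0.332
5 1 -1.729 1.865
6 1 3.102 -0.551
7 1 -2.212 2.106
8 1 3.634 -0.817
9 1 -2.797 2.399
10 1 4.277 -1.138
11 1 -3.504 2.752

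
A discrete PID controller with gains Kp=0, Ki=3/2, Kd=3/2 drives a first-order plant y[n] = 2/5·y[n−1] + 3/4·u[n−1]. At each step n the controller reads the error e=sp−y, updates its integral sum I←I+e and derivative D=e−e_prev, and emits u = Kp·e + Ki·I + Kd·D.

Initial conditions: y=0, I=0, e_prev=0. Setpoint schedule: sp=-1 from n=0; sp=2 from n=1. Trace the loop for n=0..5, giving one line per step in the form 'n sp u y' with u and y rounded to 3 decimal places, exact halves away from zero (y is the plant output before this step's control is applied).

(exact arithmetic carried between steps; '≈' marks a value shown rounded to 6 d.p. or computed from one; I and e_prev carry over from the previous line; the table rounds u and y to 3 d.p., halves away from zero)
n=0: y=0, sp=-1, e=sp−y=-1; I=-1, D=e−e_prev=-1; u=0·(-1)+3/2·(-1)+3/2·(-1)=-3; next y=2/5·0+3/4·(-3)=-2.25
n=1: y=-2.25, sp=2, e=sp−y=4.25; I=3.25, D=e−e_prev=5.25; u=0·4.25+3/2·3.25+3/2·5.25=12.75; next y=2/5·(-2.25)+3/4·12.75=8.6625
n=2: y=8.6625, sp=2, e=sp−y=-6.6625; I=-3.4125, D=e−e_prev=-10.9125; u=0·(-6.6625)+3/2·(-3.4125)+3/2·(-10.9125)=-21.4875; next y=2/5·8.6625+3/4·(-21.4875)=-12.650625
n=3: y=-12.650625, sp=2, e=sp−y=14.650625; I=11.238125, D=e−e_prev=21.313125; u=0·14.650625+3/2·11.238125+3/2·21.313125=48.826875; next y=2/5·(-12.650625)+3/4·48.826875≈31.559906
n=4: y≈31.559906, sp=2, e=sp−y≈-29.559906; I≈-18.321781, D=e−e_prev≈-44.210531; u=0·(-29.559906)+3/2·(-18.321781)+3/2·(-44.210531)≈-93.798469; next y=2/5·31.559906+3/4·(-93.798469)≈-57.724889
n=5: y≈-57.724889, sp=2, e=sp−y≈59.724889; I≈41.403108, D=e−e_prev≈89.284795; u=0·59.724889+3/2·41.403108+3/2·89.284795≈196.031855; next y=2/5·(-57.724889)+3/4·196.031855≈123.933935

0 -1 -3.000 0.000
1 2 12.750 -2.250
2 2 -21.488 8.663
3 2 48.827 -12.651
4 2 -93.798 31.560
5 2 196.032 -57.725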